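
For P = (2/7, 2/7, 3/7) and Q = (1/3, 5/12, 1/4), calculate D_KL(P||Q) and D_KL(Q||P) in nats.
D_KL(P||Q) = 0.0792, D_KL(Q||P) = 0.0738

KL divergence is not symmetric: D_KL(P||Q) ≠ D_KL(Q||P) in general.

D_KL(P||Q) = 0.0792 nats
D_KL(Q||P) = 0.0738 nats

No, they are not equal!

This asymmetry is why KL divergence is not a true distance metric.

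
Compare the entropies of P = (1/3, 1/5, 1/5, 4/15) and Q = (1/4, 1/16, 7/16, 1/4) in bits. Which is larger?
P

Computing entropies in bits:
H(P) = 1.9656
H(Q) = 1.7718

Distribution P has higher entropy.

Intuition: The distribution closer to uniform (more spread out) has higher entropy.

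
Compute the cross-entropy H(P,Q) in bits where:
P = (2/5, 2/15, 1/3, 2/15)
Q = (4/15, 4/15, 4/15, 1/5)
1.9622 bits

Cross-entropy: H(P,Q) = -Σ p(x) log q(x)

Alternatively: H(P,Q) = H(P) + D_KL(P||Q)
H(P) = 1.8323 bits
D_KL(P||Q) = 0.1300 bits

H(P,Q) = 1.8323 + 0.1300 = 1.9622 bits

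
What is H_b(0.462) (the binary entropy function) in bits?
0.9958 bits

The binary entropy function is:
H(p) = -p log(p) - (1-p) log(1-p)

H(0.462) = -0.462 × log_2(0.462) - 0.538 × log_2(0.538)
H(0.462) = 0.9958 bits

Note: Binary entropy is maximized at p=0.5 (H=1 bit) and minimized at p=0 or p=1 (H=0).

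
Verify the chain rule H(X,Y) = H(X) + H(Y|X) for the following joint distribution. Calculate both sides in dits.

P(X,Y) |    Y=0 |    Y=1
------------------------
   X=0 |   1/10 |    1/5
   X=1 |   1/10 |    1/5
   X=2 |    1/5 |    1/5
H(X,Y) = 0.7592, H(X) = 0.4729, H(Y|X) = 0.2863 (all in dits)

Chain rule: H(X,Y) = H(X) + H(Y|X)

Left side — joint entropy directly:
H(X,Y) = -Σ p(x,y) log p(x,y) = 0.7592 dits

Right side — compute H(Y|X) from the conditional distributions:
P(X) = (3/10, 3/10, 2/5), so H(X) = 0.4729 dits
H(Y|X) = Σ_x P(X=x) · H(Y|X=x):
  P(Y|X=0) = (1/3, 2/3), H(Y|X=0) = 0.2764, weight P(X=0) = 3/10
  P(Y|X=1) = (1/3, 2/3), H(Y|X=1) = 0.2764, weight P(X=1) = 3/10
  P(Y|X=2) = (1/2, 1/2), H(Y|X=2) = 0.3010, weight P(X=2) = 2/5
H(Y|X) = 0.2863 dits

H(X) + H(Y|X) = 0.4729 + 0.2863 = 0.7592 dits

Both sides equal 0.7592 dits. ✓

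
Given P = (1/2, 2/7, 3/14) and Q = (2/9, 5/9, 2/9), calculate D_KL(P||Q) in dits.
0.0902 dits

KL divergence: D_KL(P||Q) = Σ p(x) log(p(x)/q(x))

Computing term by term:
  x=0: 1/2 × log_10[(1/2)/(2/9)] = 1/2 × 0.3522 = 0.1761
  x=1: 2/7 × log_10[(2/7)/(5/9)] = 2/7 × -0.2888 = -0.0825
  x=2: 3/14 × log_10[(3/14)/(2/9)] = 3/14 × -0.0158 = -0.0034

D_KL(P||Q) = 0.0902 dits

Note: KL divergence is always non-negative and equals 0 iff P = Q.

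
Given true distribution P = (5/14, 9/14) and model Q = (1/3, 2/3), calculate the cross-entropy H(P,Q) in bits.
0.9421 bits

Cross-entropy: H(P,Q) = -Σ p(x) log q(x)

Alternatively: H(P,Q) = H(P) + D_KL(P||Q)
H(P) = 0.9403 bits
D_KL(P||Q) = 0.0018 bits

H(P,Q) = 0.9403 + 0.0018 = 0.9421 bits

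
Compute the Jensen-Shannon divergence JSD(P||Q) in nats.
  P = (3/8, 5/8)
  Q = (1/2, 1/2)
0.0080 nats

Jensen-Shannon divergence is:
JSD(P||Q) = 0.5 × D_KL(P||M) + 0.5 × D_KL(Q||M)
where M = 0.5 × (P + Q) is the mixture distribution.

M = 0.5 × (3/8, 5/8) + 0.5 × (1/2, 1/2) = (7/16, 9/16)

D_KL(P||M) = 0.0080 nats
D_KL(Q||M) = 0.0079 nats

JSD(P||Q) = 0.5 × 0.0080 + 0.5 × 0.0079 = 0.0080 nats

Unlike KL divergence, JSD is symmetric and bounded: 0 ≤ JSD ≤ log(2).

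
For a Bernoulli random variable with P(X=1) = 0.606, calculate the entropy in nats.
0.6705 nats

The binary entropy function is:
H(p) = -p log(p) - (1-p) log(1-p)

H(0.606) = -0.606 × log_e(0.606) - 0.394 × log_e(0.394)
H(0.606) = 0.6705 nats

Note: Binary entropy is maximized at p=0.5 (H=1 bit) and minimized at p=0 or p=1 (H=0).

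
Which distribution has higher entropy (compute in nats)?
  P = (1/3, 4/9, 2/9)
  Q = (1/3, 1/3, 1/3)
Q

Computing entropies in nats:
H(P) = 1.0609
H(Q) = 1.0986

Distribution Q has higher entropy.

Intuition: The distribution closer to uniform (more spread out) has higher entropy.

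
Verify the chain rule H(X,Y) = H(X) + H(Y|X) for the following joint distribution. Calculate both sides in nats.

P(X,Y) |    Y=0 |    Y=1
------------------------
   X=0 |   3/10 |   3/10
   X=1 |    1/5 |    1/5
H(X,Y) = 1.3662, H(X) = 0.6730, H(Y|X) = 0.6931 (all in nats)

Chain rule: H(X,Y) = H(X) + H(Y|X)

Left side — joint entropy directly:
H(X,Y) = -Σ p(x,y) log p(x,y) = 1.3662 nats

Right side — compute H(Y|X) from the conditional distributions:
P(X) = (3/5, 2/5), so H(X) = 0.6730 nats
H(Y|X) = Σ_x P(X=x) · H(Y|X=x):
  P(Y|X=0) = (1/2, 1/2), H(Y|X=0) = 0.6931, weight P(X=0) = 3/5
  P(Y|X=1) = (1/2, 1/2), H(Y|X=1) = 0.6931, weight P(X=1) = 2/5
H(Y|X) = 0.6931 nats

H(X) + H(Y|X) = 0.6730 + 0.6931 = 1.3662 nats

Both sides equal 1.3662 nats. ✓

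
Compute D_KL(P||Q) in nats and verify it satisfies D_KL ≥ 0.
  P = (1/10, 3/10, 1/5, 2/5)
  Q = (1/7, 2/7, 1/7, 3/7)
0.0187 nats

KL divergence satisfies the Gibbs inequality: D_KL(P||Q) ≥ 0 for all distributions P, Q.

D_KL(P||Q) = Σ p(x) log(p(x)/q(x))
Term by term:
  x=0: 1/10 × log_e[(1/10)/(1/7)] = -0.0357
  x=1: 3/10 × log_e[(3/10)/(2/7)] = 0.0146
  x=2: 1/5 × log_e[(1/5)/(1/7)] = 0.0673
  x=3: 2/5 × log_e[(2/5)/(3/7)] = -0.0276
D_KL(P||Q) = 0.0187 nats

D_KL(P||Q) = 0.0187 ≥ 0 ✓

This non-negativity is a fundamental property: relative entropy cannot be negative because it measures how different Q is from P.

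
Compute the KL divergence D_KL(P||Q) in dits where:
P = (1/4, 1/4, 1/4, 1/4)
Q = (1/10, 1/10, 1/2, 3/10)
0.1039 dits

KL divergence: D_KL(P||Q) = Σ p(x) log(p(x)/q(x))

Computing term by term:
  x=0: 1/4 × log_10[(1/4)/(1/10)] = 1/4 × 0.3979 = 0.0995
  x=1: 1/4 × log_10[(1/4)/(1/10)] = 1/4 × 0.3979 = 0.0995
  x=2: 1/4 × log_10[(1/4)/(1/2)] = 1/4 × -0.3010 = -0.0753
  x=3: 1/4 × log_10[(1/4)/(3/10)] = 1/4 × -0.0792 = -0.0198

D_KL(P||Q) = 0.1039 dits

Note: KL divergence is always non-negative and equals 0 iff P = Q.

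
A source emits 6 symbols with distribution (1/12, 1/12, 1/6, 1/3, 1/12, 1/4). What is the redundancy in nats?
0.1591 nats

Redundancy measures how far a source is from maximum entropy:
R = H_max - H(X)

Maximum entropy for 6 symbols: H_max = log_e(6) = 1.7918 nats
Actual entropy: H(X) = 1.6326 nats
Redundancy: R = 1.7918 - 1.6326 = 0.1591 nats

This redundancy represents potential for compression: the source could be compressed by 0.1591 nats per symbol.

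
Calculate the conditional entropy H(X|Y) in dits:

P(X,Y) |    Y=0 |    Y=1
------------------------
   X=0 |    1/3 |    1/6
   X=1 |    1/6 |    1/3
0.2764 dits

Using the chain rule: H(X|Y) = H(X,Y) - H(Y)

First, compute H(X,Y) = 0.5775 dits

Marginal P(Y) = (1/2, 1/2)
H(Y) = 0.3010 dits

H(X|Y) = H(X,Y) - H(Y) = 0.5775 - 0.3010 = 0.2764 dits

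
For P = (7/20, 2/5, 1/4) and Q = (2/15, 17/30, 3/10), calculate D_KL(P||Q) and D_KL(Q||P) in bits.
D_KL(P||Q) = 0.2206, D_KL(Q||P) = 0.1780

KL divergence is not symmetric: D_KL(P||Q) ≠ D_KL(Q||P) in general.

D_KL(P||Q) = 0.2206 bits
D_KL(Q||P) = 0.1780 bits

No, they are not equal!

This asymmetry is why KL divergence is not a true distance metric.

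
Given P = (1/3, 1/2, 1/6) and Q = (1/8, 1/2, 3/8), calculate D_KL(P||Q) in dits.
0.0833 dits

KL divergence: D_KL(P||Q) = Σ p(x) log(p(x)/q(x))

Computing term by term:
  x=0: 1/3 × log_10[(1/3)/(1/8)] = 1/3 × 0.4260 = 0.1420
  x=1: 1/2 × log_10[(1/2)/(1/2)] = 1/2 × 0.0000 = 0.0000
  x=2: 1/6 × log_10[(1/6)/(3/8)] = 1/6 × -0.3522 = -0.0587

D_KL(P||Q) = 0.0833 dits

Note: KL divergence is always non-negative and equals 0 iff P = Q.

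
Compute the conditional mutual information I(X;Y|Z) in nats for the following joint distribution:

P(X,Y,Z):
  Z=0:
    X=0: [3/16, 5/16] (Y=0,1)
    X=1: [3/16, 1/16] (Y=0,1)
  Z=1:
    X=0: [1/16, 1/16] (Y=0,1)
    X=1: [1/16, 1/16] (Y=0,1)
0.0485 nats

Conditional mutual information: I(X;Y|Z) = H(X|Z) + H(Y|Z) - H(X,Y|Z)

H(Z) = 0.5623
H(X,Z) = 1.2130 → H(X|Z) = 0.6507
H(Y,Z) = 1.2555 → H(Y|Z) = 0.6931
H(X,Y,Z) = 1.8577 → H(X,Y|Z) = 1.2953

I(X;Y|Z) = 0.6507 + 0.6931 - 1.2953 = 0.0485 nats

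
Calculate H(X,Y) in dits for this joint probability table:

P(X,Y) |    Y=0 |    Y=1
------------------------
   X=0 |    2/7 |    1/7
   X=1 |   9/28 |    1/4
0.5851 dits

Joint entropy is H(X,Y) = -Σ_{x,y} p(x,y) log p(x,y).

Summing over all non-zero entries:
H(X,Y) = -[2/7·log_10(2/7) + 1/7·log_10(1/7) + 9/28·log_10(9/28) + 1/4·log_10(1/4)]
H(X,Y) = 0.5851 dits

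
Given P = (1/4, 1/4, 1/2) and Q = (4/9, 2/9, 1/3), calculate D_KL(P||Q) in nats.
0.0883 nats

KL divergence: D_KL(P||Q) = Σ p(x) log(p(x)/q(x))

Computing term by term:
  x=0: 1/4 × log_e[(1/4)/(4/9)] = 1/4 × -0.5754 = -0.1438
  x=1: 1/4 × log_e[(1/4)/(2/9)] = 1/4 × 0.1178 = 0.0294
  x=2: 1/2 × log_e[(1/2)/(1/3)] = 1/2 × 0.4055 = 0.2027

D_KL(P||Q) = 0.0883 nats

Note: KL divergence is always non-negative and equals 0 iff P = Q.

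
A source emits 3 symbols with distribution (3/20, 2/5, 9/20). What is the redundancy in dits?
0.0383 dits

Redundancy measures how far a source is from maximum entropy:
R = H_max - H(X)

Maximum entropy for 3 symbols: H_max = log_10(3) = 0.4771 dits
Actual entropy: H(X) = 0.4388 dits
Redundancy: R = 0.4771 - 0.4388 = 0.0383 dits

This redundancy represents potential for compression: the source could be compressed by 0.0383 dits per symbol.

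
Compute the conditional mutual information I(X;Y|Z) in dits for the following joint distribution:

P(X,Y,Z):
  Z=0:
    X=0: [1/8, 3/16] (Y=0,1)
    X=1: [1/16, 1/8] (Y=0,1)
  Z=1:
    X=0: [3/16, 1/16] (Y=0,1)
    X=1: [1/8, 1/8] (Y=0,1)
0.0078 dits

Conditional mutual information: I(X;Y|Z) = H(X|Z) + H(Y|Z) - H(X,Y|Z)

H(Z) = 0.3010
H(X,Z) = 0.5952 → H(X|Z) = 0.2942
H(Y,Z) = 0.5883 → H(Y|Z) = 0.2873
H(X,Y,Z) = 0.8747 → H(X,Y|Z) = 0.5737

I(X;Y|Z) = 0.2942 + 0.2873 - 0.5737 = 0.0078 dits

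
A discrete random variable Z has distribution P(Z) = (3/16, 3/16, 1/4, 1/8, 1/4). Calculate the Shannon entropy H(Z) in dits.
0.6865 dits

Shannon entropy is H(X) = -Σ p(x) log p(x).

For P = (3/16, 3/16, 1/4, 1/8, 1/4):
H = -3/16 × log_10(3/16) -3/16 × log_10(3/16) -1/4 × log_10(1/4) -1/8 × log_10(1/8) -1/4 × log_10(1/4)
H = 0.6865 dits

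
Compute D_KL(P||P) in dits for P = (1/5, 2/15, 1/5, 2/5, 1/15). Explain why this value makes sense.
0.0000 dits

KL divergence satisfies the Gibbs inequality: D_KL(P||Q) ≥ 0 for all distributions P, Q.

D_KL(P||Q) = Σ p(x) log(p(x)/q(x))
Each term is p(x) × log_10(p(x)/p(x)) = p(x) × log_10(1) = 0, so the sum is 0.
D_KL(P||Q) = 0.0000 dits

When P = Q, the KL divergence is exactly 0, as there is no 'divergence' between identical distributions.

This non-negativity is a fundamental property: relative entropy cannot be negative because it measures how different Q is from P.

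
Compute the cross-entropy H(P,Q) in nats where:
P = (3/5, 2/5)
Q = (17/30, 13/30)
0.6753 nats

Cross-entropy: H(P,Q) = -Σ p(x) log q(x)

Alternatively: H(P,Q) = H(P) + D_KL(P||Q)
H(P) = 0.6730 nats
D_KL(P||Q) = 0.0023 nats

H(P,Q) = 0.6730 + 0.0023 = 0.6753 nats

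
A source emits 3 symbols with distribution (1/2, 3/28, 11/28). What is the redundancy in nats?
0.1457 nats

Redundancy measures how far a source is from maximum entropy:
R = H_max - H(X)

Maximum entropy for 3 symbols: H_max = log_e(3) = 1.0986 nats
Actual entropy: H(X) = 0.9529 nats
Redundancy: R = 1.0986 - 0.9529 = 0.1457 nats

This redundancy represents potential for compression: the source could be compressed by 0.1457 nats per symbol.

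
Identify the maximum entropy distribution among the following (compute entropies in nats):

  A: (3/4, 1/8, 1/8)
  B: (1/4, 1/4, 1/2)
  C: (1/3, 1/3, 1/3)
C

For a discrete distribution over n outcomes, entropy is maximized by the uniform distribution.

Computing entropies:
H(A) = 0.7356 nats
H(B) = 1.0397 nats
H(C) = 1.0986 nats

The uniform distribution (where all probabilities equal 1/3) achieves the maximum entropy of log_e(3) = 1.0986 nats.

Distribution C has the highest entropy.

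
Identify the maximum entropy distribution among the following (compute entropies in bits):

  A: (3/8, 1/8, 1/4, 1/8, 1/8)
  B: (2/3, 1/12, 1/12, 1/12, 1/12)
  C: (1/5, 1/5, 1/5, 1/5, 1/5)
C

For a discrete distribution over n outcomes, entropy is maximized by the uniform distribution.

Computing entropies:
H(A) = 2.1556 bits
H(B) = 1.5850 bits
H(C) = 2.3219 bits

The uniform distribution (where all probabilities equal 1/5) achieves the maximum entropy of log_2(5) = 2.3219 bits.

Distribution C has the highest entropy.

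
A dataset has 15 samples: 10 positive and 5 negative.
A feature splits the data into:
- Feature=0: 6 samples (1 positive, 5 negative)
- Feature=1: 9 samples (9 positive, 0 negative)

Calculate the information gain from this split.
0.6583 bits

Information Gain = H(Y) - H(Y|Feature)

Before split:
P(positive) = 10/15 = 0.6667
H(Y) = 0.9183 bits

After split:
Feature=0: H = 0.6500 bits (weight = 6/15)
Feature=1: H = 0.0000 bits (weight = 9/15)
H(Y|Feature) = (6/15)×0.6500 + (9/15)×0.0000 = 0.2600 bits

Information Gain = 0.9183 - 0.2600 = 0.6583 bits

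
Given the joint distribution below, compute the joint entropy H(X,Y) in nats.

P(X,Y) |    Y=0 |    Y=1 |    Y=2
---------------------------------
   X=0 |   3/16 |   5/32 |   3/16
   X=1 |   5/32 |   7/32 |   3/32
1.7622 nats

Joint entropy is H(X,Y) = -Σ_{x,y} p(x,y) log p(x,y).

Summing over all non-zero entries:
H(X,Y) = -[3/16·log_e(3/16) + 5/32·log_e(5/32) + 3/16·log_e(3/16) + 5/32·log_e(5/32) + 7/32·log_e(7/32) + 3/32·log_e(3/32)]
H(X,Y) = 1.7622 nats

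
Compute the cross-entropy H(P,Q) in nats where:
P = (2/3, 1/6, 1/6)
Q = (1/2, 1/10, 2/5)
0.9986 nats

Cross-entropy: H(P,Q) = -Σ p(x) log q(x)

Alternatively: H(P,Q) = H(P) + D_KL(P||Q)
H(P) = 0.8676 nats
D_KL(P||Q) = 0.1310 nats

H(P,Q) = 0.8676 + 0.1310 = 0.9986 nats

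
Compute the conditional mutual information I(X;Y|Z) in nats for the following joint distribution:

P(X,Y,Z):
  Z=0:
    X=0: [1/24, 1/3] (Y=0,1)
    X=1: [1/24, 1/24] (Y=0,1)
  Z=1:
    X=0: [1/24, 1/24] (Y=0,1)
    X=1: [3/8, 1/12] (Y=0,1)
0.0463 nats

Conditional mutual information: I(X;Y|Z) = H(X|Z) + H(Y|Z) - H(X,Y|Z)

H(Z) = 0.6897
H(X,Z) = 1.1395 → H(X|Z) = 0.4499
H(Y,Z) = 1.1996 → H(Y|Z) = 0.5099
H(X,Y,Z) = 1.6032 → H(X,Y|Z) = 0.9135

I(X;Y|Z) = 0.4499 + 0.5099 - 0.9135 = 0.0463 nats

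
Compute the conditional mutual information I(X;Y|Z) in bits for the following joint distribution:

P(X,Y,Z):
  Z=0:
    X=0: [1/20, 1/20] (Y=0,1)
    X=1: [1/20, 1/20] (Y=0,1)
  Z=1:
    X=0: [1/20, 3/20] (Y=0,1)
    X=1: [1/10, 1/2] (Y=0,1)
0.0047 bits

Conditional mutual information: I(X;Y|Z) = H(X|Z) + H(Y|Z) - H(X,Y|Z)

H(Z) = 0.7219
H(X,Z) = 1.5710 → H(X|Z) = 0.8490
H(Y,Z) = 1.4789 → H(Y|Z) = 0.7570
H(X,Y,Z) = 2.3232 → H(X,Y|Z) = 1.6013

I(X;Y|Z) = 0.8490 + 0.7570 - 1.6013 = 0.0047 bits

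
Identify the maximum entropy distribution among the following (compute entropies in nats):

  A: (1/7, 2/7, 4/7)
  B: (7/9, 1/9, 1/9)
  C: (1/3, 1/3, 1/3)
C

For a discrete distribution over n outcomes, entropy is maximized by the uniform distribution.

Computing entropies:
H(A) = 0.9557 nats
H(B) = 0.6837 nats
H(C) = 1.0986 nats

The uniform distribution (where all probabilities equal 1/3) achieves the maximum entropy of log_e(3) = 1.0986 nats.

Distribution C has the highest entropy.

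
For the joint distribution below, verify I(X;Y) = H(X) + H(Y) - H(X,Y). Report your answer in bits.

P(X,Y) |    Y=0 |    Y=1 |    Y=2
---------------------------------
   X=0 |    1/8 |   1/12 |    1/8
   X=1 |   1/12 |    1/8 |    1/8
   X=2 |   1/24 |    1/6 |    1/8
I(X;Y) = 0.0519 bits

Mutual information has multiple equivalent forms:
- I(X;Y) = H(X) - H(X|Y)
- I(X;Y) = H(Y) - H(Y|X)
- I(X;Y) = H(X) + H(Y) - H(X,Y)

Computing all quantities:
H(X) = 1.5850, H(Y) = 1.5613, H(X,Y) = 3.0944
H(X|Y) = 1.5331, H(Y|X) = 1.5094

Verification:
H(X) - H(X|Y) = 1.5850 - 1.5331 = 0.0519
H(Y) - H(Y|X) = 1.5613 - 1.5094 = 0.0519
H(X) + H(Y) - H(X,Y) = 1.5850 + 1.5613 - 3.0944 = 0.0519

All forms give I(X;Y) = 0.0519 bits. ✓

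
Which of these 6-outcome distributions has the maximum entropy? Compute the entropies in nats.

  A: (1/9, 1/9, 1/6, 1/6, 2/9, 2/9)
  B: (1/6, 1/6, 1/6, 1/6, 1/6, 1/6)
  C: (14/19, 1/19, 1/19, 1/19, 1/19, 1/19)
B

For a discrete distribution over n outcomes, entropy is maximized by the uniform distribution.

Computing entropies:
H(A) = 1.7540 nats
H(B) = 1.7918 nats
H(C) = 0.9999 nats

The uniform distribution (where all probabilities equal 1/6) achieves the maximum entropy of log_e(6) = 1.7918 nats.

Distribution B has the highest entropy.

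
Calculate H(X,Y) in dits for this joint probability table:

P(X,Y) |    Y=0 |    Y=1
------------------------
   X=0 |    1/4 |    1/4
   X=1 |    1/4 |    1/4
0.6021 dits

Joint entropy is H(X,Y) = -Σ_{x,y} p(x,y) log p(x,y).

Summing over all non-zero entries:
H(X,Y) = -[1/4·log_10(1/4) + 1/4·log_10(1/4) + 1/4·log_10(1/4) + 1/4·log_10(1/4)]
H(X,Y) = 0.6021 dits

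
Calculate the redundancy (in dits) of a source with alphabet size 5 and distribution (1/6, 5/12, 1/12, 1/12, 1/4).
0.0805 dits

Redundancy measures how far a source is from maximum entropy:
R = H_max - H(X)

Maximum entropy for 5 symbols: H_max = log_10(5) = 0.6990 dits
Actual entropy: H(X) = 0.6185 dits
Redundancy: R = 0.6990 - 0.6185 = 0.0805 dits

This redundancy represents potential for compression: the source could be compressed by 0.0805 dits per symbol.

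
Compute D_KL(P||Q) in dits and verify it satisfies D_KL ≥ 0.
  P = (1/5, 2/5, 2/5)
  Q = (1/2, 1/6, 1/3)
0.1042 dits

KL divergence satisfies the Gibbs inequality: D_KL(P||Q) ≥ 0 for all distributions P, Q.

D_KL(P||Q) = Σ p(x) log(p(x)/q(x))
Term by term:
  x=0: 1/5 × log_10[(1/5)/(1/2)] = -0.0796
  x=1: 2/5 × log_10[(2/5)/(1/6)] = 0.1521
  x=2: 2/5 × log_10[(2/5)/(1/3)] = 0.0317
D_KL(P||Q) = 0.1042 dits

D_KL(P||Q) = 0.1042 ≥ 0 ✓

This non-negativity is a fundamental property: relative entropy cannot be negative because it measures how different Q is from P.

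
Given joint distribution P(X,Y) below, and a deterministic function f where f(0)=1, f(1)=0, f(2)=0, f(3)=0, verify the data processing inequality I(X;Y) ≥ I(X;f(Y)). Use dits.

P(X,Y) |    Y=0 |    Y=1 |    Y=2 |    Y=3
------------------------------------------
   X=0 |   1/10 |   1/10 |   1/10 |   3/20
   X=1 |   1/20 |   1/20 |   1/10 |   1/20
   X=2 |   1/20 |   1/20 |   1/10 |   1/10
I(X;Y) = 0.0079, I(X;f(Y)) = 0.0008, inequality holds: 0.0079 ≥ 0.0008

Data Processing Inequality: For any Markov chain X → Y → Z, we have I(X;Y) ≥ I(X;Z).

Here Z = f(Y) is a deterministic function of Y, forming X → Y → Z.

Original I(X;Y) = 0.0079 dits

After applying f:
P(X,Z) where Z=f(Y):
- P(X,Z=0) = P(X,Y=1) + P(X,Y=2) + P(X,Y=3)
- P(X,Z=1) = P(X,Y=0)

I(X;Z) = I(X;f(Y)) = 0.0008 dits

Verification: 0.0079 ≥ 0.0008 ✓

Information cannot be created by processing; the function f can only lose information about X.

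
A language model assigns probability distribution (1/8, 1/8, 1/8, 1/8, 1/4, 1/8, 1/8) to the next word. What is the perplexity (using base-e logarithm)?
6.7272

Perplexity is e^H (or exp(H) for natural log).

First, H = -Σ p log p = 1.9062 nats
Perplexity = e^1.9062 = 6.7272

Interpretation: The model's uncertainty is equivalent to choosing uniformly among 6.7 options.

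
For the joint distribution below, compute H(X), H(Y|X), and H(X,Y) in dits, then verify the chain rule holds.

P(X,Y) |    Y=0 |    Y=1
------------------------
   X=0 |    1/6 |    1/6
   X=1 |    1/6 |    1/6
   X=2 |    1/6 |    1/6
H(X,Y) = 0.7782, H(X) = 0.4771, H(Y|X) = 0.3010 (all in dits)

Chain rule: H(X,Y) = H(X) + H(Y|X)

Left side — joint entropy directly:
H(X,Y) = -Σ p(x,y) log p(x,y) = 0.7782 dits

Right side — compute H(Y|X) from the conditional distributions:
P(X) = (1/3, 1/3, 1/3), so H(X) = 0.4771 dits
H(Y|X) = Σ_x P(X=x) · H(Y|X=x):
  P(Y|X=0) = (1/2, 1/2), H(Y|X=0) = 0.3010, weight P(X=0) = 1/3
  P(Y|X=1) = (1/2, 1/2), H(Y|X=1) = 0.3010, weight P(X=1) = 1/3
  P(Y|X=2) = (1/2, 1/2), H(Y|X=2) = 0.3010, weight P(X=2) = 1/3
H(Y|X) = 0.3010 dits

H(X) + H(Y|X) = 0.4771 + 0.3010 = 0.7782 dits

Both sides equal 0.7782 dits. ✓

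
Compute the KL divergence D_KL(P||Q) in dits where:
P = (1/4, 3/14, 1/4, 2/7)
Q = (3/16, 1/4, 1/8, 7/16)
0.0393 dits

KL divergence: D_KL(P||Q) = Σ p(x) log(p(x)/q(x))

Computing term by term:
  x=0: 1/4 × log_10[(1/4)/(3/16)] = 1/4 × 0.1249 = 0.0312
  x=1: 3/14 × log_10[(3/14)/(1/4)] = 3/14 × -0.0669 = -0.0143
  x=2: 1/4 × log_10[(1/4)/(1/8)] = 1/4 × 0.3010 = 0.0753
  x=3: 2/7 × log_10[(2/7)/(7/16)] = 2/7 × -0.1850 = -0.0529

D_KL(P||Q) = 0.0393 dits

Note: KL divergence is always non-negative and equals 0 iff P = Q.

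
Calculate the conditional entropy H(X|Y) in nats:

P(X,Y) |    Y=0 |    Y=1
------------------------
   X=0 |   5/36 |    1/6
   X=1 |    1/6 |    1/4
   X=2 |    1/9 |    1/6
1.0816 nats

Using the chain rule: H(X|Y) = H(X,Y) - H(Y)

First, compute H(X,Y) = 1.7608 nats

Marginal P(Y) = (5/12, 7/12)
H(Y) = 0.6792 nats

H(X|Y) = H(X,Y) - H(Y) = 1.7608 - 0.6792 = 1.0816 nats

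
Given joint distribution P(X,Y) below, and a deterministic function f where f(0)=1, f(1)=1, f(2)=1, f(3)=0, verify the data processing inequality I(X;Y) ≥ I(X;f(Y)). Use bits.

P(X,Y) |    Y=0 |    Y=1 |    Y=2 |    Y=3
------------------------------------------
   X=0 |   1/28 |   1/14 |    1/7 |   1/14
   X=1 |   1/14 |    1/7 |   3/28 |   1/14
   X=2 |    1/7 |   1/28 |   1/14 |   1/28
I(X;Y) = 0.1191, I(X;f(Y)) = 0.0073, inequality holds: 0.1191 ≥ 0.0073

Data Processing Inequality: For any Markov chain X → Y → Z, we have I(X;Y) ≥ I(X;Z).

Here Z = f(Y) is a deterministic function of Y, forming X → Y → Z.

Original I(X;Y) = 0.1191 bits

After applying f:
P(X,Z) where Z=f(Y):
- P(X,Z=0) = P(X,Y=3)
- P(X,Z=1) = P(X,Y=0) + P(X,Y=1) + P(X,Y=2)

I(X;Z) = I(X;f(Y)) = 0.0073 bits

Verification: 0.1191 ≥ 0.0073 ✓

Information cannot be created by processing; the function f can only lose information about X.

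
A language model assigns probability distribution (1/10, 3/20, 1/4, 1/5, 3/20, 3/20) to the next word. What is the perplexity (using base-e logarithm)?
5.7686

Perplexity is e^H (or exp(H) for natural log).

First, H = -Σ p log p = 1.7524 nats
Perplexity = e^1.7524 = 5.7686

Interpretation: The model's uncertainty is equivalent to choosing uniformly among 5.8 options.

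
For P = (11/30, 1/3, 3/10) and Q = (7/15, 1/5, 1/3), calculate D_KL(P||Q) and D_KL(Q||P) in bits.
D_KL(P||Q) = 0.0725, D_KL(Q||P) = 0.0656

KL divergence is not symmetric: D_KL(P||Q) ≠ D_KL(Q||P) in general.

D_KL(P||Q) = 0.0725 bits
D_KL(Q||P) = 0.0656 bits

No, they are not equal!

This asymmetry is why KL divergence is not a true distance metric.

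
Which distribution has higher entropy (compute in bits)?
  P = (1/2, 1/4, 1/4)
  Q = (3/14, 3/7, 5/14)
Q

Computing entropies in bits:
H(P) = 1.5000
H(Q) = 1.5306

Distribution Q has higher entropy.

Intuition: The distribution closer to uniform (more spread out) has higher entropy.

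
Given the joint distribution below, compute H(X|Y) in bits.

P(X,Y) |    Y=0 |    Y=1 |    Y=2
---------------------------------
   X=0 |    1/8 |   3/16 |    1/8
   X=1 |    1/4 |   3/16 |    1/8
0.9694 bits

Using the chain rule: H(X|Y) = H(X,Y) - H(Y)

First, compute H(X,Y) = 2.5306 bits

Marginal P(Y) = (3/8, 3/8, 1/4)
H(Y) = 1.5613 bits

H(X|Y) = H(X,Y) - H(Y) = 2.5306 - 1.5613 = 0.9694 bits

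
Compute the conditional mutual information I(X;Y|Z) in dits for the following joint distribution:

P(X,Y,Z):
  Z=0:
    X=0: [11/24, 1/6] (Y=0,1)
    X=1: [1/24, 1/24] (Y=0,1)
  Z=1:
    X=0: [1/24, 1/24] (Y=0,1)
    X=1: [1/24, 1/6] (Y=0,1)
0.0093 dits

Conditional mutual information: I(X;Y|Z) = H(X|Z) + H(Y|Z) - H(X,Y|Z)

H(Z) = 0.2622
H(X,Z) = 0.4494 → H(X|Z) = 0.1872
H(Y,Z) = 0.5243 → H(Y|Z) = 0.2621
H(X,Y,Z) = 0.7022 → H(X,Y|Z) = 0.4401

I(X;Y|Z) = 0.1872 + 0.2621 - 0.4401 = 0.0093 dits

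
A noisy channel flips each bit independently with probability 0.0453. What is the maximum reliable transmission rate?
0.7339 bits

For a binary symmetric channel (BSC) with error probability p:
Capacity C = 1 - H(p) bits per symbol

where H(p) = -p log₂(p) - (1-p) log₂(1-p) is the binary entropy function.

H(0.0453) = 0.2661 bits
C = 1 - 0.2661 = 0.7339 bits per symbol

This means we can reliably transmit up to 0.7339 bits of information per channel use.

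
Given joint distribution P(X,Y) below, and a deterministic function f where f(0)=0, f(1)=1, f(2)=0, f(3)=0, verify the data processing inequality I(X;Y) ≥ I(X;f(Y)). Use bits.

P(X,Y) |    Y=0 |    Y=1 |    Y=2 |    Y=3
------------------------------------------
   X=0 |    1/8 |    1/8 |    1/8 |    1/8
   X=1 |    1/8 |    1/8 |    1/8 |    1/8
I(X;Y) = 0.0000, I(X;f(Y)) = 0.0000, inequality holds: 0.0000 ≥ 0.0000

Data Processing Inequality: For any Markov chain X → Y → Z, we have I(X;Y) ≥ I(X;Z).

Here Z = f(Y) is a deterministic function of Y, forming X → Y → Z.

Original I(X;Y) = 0.0000 bits

After applying f:
P(X,Z) where Z=f(Y):
- P(X,Z=0) = P(X,Y=0) + P(X,Y=2) + P(X,Y=3)
- P(X,Z=1) = P(X,Y=1)

I(X;Z) = I(X;f(Y)) = 0.0000 bits

Verification: 0.0000 ≥ 0.0000 ✓

Information cannot be created by processing; the function f can only lose information about X.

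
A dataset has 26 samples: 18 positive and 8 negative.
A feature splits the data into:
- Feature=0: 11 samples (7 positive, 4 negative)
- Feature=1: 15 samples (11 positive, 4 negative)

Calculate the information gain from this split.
0.0077 bits

Information Gain = H(Y) - H(Y|Feature)

Before split:
P(positive) = 18/26 = 0.6923
H(Y) = 0.8905 bits

After split:
Feature=0: H = 0.9457 bits (weight = 11/26)
Feature=1: H = 0.8366 bits (weight = 15/26)
H(Y|Feature) = (11/26)×0.9457 + (15/26)×0.8366 = 0.8828 bits

Information Gain = 0.8905 - 0.8828 = 0.0077 bits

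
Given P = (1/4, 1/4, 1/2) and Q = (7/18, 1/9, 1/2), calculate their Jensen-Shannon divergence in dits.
0.0093 dits

Jensen-Shannon divergence is:
JSD(P||Q) = 0.5 × D_KL(P||M) + 0.5 × D_KL(Q||M)
where M = 0.5 × (P + Q) is the mixture distribution.

M = 0.5 × (1/4, 1/4, 1/2) + 0.5 × (7/18, 1/9, 1/2) = (0.319444, 0.180556, 1/2)

D_KL(P||M) = 0.0087 dits
D_KL(Q||M) = 0.0098 dits

JSD(P||Q) = 0.5 × 0.0087 + 0.5 × 0.0098 = 0.0093 dits

Unlike KL divergence, JSD is symmetric and bounded: 0 ≤ JSD ≤ log(2).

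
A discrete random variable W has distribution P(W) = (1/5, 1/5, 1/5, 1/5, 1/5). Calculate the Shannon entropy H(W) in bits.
2.3219 bits

Shannon entropy is H(X) = -Σ p(x) log p(x).

For P = (1/5, 1/5, 1/5, 1/5, 1/5):
H = -1/5 × log_2(1/5) -1/5 × log_2(1/5) -1/5 × log_2(1/5) -1/5 × log_2(1/5) -1/5 × log_2(1/5)
H = 2.3219 bits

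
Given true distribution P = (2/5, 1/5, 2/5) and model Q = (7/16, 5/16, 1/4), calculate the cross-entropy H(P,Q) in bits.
1.6127 bits

Cross-entropy: H(P,Q) = -Σ p(x) log q(x)

Alternatively: H(P,Q) = H(P) + D_KL(P||Q)
H(P) = 1.5219 bits
D_KL(P||Q) = 0.0907 bits

H(P,Q) = 1.5219 + 0.0907 = 1.6127 bits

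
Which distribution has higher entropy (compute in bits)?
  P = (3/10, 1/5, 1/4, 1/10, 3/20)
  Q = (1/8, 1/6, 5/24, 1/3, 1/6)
Q

Computing entropies in bits:
H(P) = 2.2282
H(Q) = 2.2364

Distribution Q has higher entropy.

Intuition: The distribution closer to uniform (more spread out) has higher entropy.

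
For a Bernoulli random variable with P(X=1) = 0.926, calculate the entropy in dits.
0.1146 dits

The binary entropy function is:
H(p) = -p log(p) - (1-p) log(1-p)

H(0.926) = -0.926 × log_10(0.926) - 0.074 × log_10(0.074)
H(0.926) = 0.1146 dits

Note: Binary entropy is maximized at p=0.5 (H=1 bit) and minimized at p=0 or p=1 (H=0).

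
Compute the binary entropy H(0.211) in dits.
0.2238 dits

The binary entropy function is:
H(p) = -p log(p) - (1-p) log(1-p)

H(0.211) = -0.211 × log_10(0.211) - 0.789 × log_10(0.789)
H(0.211) = 0.2238 dits

Note: Binary entropy is maximized at p=0.5 (H=1 bit) and minimized at p=0 or p=1 (H=0).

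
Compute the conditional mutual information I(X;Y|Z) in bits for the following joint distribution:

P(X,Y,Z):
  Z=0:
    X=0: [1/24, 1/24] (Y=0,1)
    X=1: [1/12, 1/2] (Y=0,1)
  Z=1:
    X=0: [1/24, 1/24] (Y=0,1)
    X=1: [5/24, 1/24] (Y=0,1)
0.0603 bits

Conditional mutual information: I(X;Y|Z) = H(X|Z) + H(Y|Z) - H(X,Y|Z)

H(Z) = 0.9183
H(X,Z) = 1.5511 → H(X|Z) = 0.6328
H(Y,Z) = 1.6529 → H(Y|Z) = 0.7346
H(X,Y,Z) = 2.2254 → H(X,Y|Z) = 1.3071

I(X;Y|Z) = 0.6328 + 0.7346 - 1.3071 = 0.0603 bits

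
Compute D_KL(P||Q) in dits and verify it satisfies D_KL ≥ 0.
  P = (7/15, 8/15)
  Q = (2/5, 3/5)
0.0040 dits

KL divergence satisfies the Gibbs inequality: D_KL(P||Q) ≥ 0 for all distributions P, Q.

D_KL(P||Q) = Σ p(x) log(p(x)/q(x))
Term by term:
  x=0: 7/15 × log_10[(7/15)/(2/5)] = 0.0312
  x=1: 8/15 × log_10[(8/15)/(3/5)] = -0.0273
D_KL(P||Q) = 0.0040 dits

D_KL(P||Q) = 0.0040 ≥ 0 ✓

This non-negativity is a fundamental property: relative entropy cannot be negative because it measures how different Q is from P.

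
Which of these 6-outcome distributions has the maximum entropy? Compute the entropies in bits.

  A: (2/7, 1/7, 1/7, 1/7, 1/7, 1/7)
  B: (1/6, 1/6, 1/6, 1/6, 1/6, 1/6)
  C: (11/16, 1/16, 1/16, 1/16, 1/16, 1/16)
B

For a discrete distribution over n outcomes, entropy is maximized by the uniform distribution.

Computing entropies:
H(A) = 2.5216 bits
H(B) = 2.5850 bits
H(C) = 1.6216 bits

The uniform distribution (where all probabilities equal 1/6) achieves the maximum entropy of log_2(6) = 2.5850 bits.

Distribution B has the highest entropy.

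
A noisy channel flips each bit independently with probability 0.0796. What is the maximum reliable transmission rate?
0.5992 bits

For a binary symmetric channel (BSC) with error probability p:
Capacity C = 1 - H(p) bits per symbol

where H(p) = -p log₂(p) - (1-p) log₂(1-p) is the binary entropy function.

H(0.0796) = 0.4008 bits
C = 1 - 0.4008 = 0.5992 bits per symbol

This means we can reliably transmit up to 0.5992 bits of information per channel use.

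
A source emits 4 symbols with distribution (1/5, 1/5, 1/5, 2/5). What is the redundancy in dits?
0.0235 dits

Redundancy measures how far a source is from maximum entropy:
R = H_max - H(X)

Maximum entropy for 4 symbols: H_max = log_10(4) = 0.6021 dits
Actual entropy: H(X) = 0.5786 dits
Redundancy: R = 0.6021 - 0.5786 = 0.0235 dits

This redundancy represents potential for compression: the source could be compressed by 0.0235 dits per symbol.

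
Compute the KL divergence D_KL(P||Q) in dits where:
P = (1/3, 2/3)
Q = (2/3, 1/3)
0.1003 dits

KL divergence: D_KL(P||Q) = Σ p(x) log(p(x)/q(x))

Computing term by term:
  x=0: 1/3 × log_10[(1/3)/(2/3)] = 1/3 × -0.3010 = -0.1003
  x=1: 2/3 × log_10[(2/3)/(1/3)] = 2/3 × 0.3010 = 0.2007

D_KL(P||Q) = 0.1003 dits

Note: KL divergence is always non-negative and equals 0 iff P = Q.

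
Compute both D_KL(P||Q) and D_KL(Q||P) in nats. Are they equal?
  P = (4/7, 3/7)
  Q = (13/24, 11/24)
D_KL(P||Q) = 0.0018, D_KL(Q||P) = 0.0018

KL divergence is not symmetric: D_KL(P||Q) ≠ D_KL(Q||P) in general.

D_KL(P||Q) = 0.0018 nats
D_KL(Q||P) = 0.0018 nats

In this case they happen to be equal (to 4 decimal places).

This asymmetry is why KL divergence is not a true distance metric.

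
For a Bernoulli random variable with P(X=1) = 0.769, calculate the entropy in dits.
0.2347 dits

The binary entropy function is:
H(p) = -p log(p) - (1-p) log(1-p)

H(0.769) = -0.769 × log_10(0.769) - 0.231 × log_10(0.231)
H(0.769) = 0.2347 dits

Note: Binary entropy is maximized at p=0.5 (H=1 bit) and minimized at p=0 or p=1 (H=0).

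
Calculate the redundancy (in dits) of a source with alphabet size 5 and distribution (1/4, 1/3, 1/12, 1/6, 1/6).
0.0401 dits

Redundancy measures how far a source is from maximum entropy:
R = H_max - H(X)

Maximum entropy for 5 symbols: H_max = log_10(5) = 0.6990 dits
Actual entropy: H(X) = 0.6589 dits
Redundancy: R = 0.6990 - 0.6589 = 0.0401 dits

This redundancy represents potential for compression: the source could be compressed by 0.0401 dits per symbol.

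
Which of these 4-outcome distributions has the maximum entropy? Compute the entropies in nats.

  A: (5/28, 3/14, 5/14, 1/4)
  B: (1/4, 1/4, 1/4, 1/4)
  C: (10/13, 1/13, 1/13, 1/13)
B

For a discrete distribution over n outcomes, entropy is maximized by the uniform distribution.

Computing entropies:
H(A) = 1.3520 nats
H(B) = 1.3863 nats
H(C) = 0.7937 nats

The uniform distribution (where all probabilities equal 1/4) achieves the maximum entropy of log_e(4) = 1.3863 nats.

Distribution B has the highest entropy.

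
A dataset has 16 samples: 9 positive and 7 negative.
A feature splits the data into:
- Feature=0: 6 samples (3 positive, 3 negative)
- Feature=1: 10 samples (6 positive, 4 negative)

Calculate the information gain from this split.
0.0069 bits

Information Gain = H(Y) - H(Y|Feature)

Before split:
P(positive) = 9/16 = 0.5625
H(Y) = 0.9887 bits

After split:
Feature=0: H = 1.0000 bits (weight = 6/16)
Feature=1: H = 0.9710 bits (weight = 10/16)
H(Y|Feature) = (6/16)×1.0000 + (10/16)×0.9710 = 0.9818 bits

Information Gain = 0.9887 - 0.9818 = 0.0069 bits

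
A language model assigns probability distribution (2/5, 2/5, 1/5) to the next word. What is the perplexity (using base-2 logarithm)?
2.8717

Perplexity is 2^H (or exp(H) for natural log).

First, H = -Σ p log p = 1.5219 bits
Perplexity = 2^1.5219 = 2.8717

Interpretation: The model's uncertainty is equivalent to choosing uniformly among 2.9 options.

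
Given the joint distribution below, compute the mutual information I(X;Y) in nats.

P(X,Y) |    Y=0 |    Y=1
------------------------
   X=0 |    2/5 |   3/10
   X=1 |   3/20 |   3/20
0.0022 nats

Mutual information: I(X;Y) = H(X) + H(Y) - H(X,Y)

Marginals:
P(X) = (7/10, 3/10), H(X) = 0.6109 nats
P(Y) = (11/20, 9/20), H(Y) = 0.6881 nats

Joint entropy: H(X,Y) = 1.2968 nats

I(X;Y) = 0.6109 + 0.6881 - 1.2968 = 0.0022 nats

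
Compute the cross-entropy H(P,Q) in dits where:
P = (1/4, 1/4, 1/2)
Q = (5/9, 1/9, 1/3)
0.5409 dits

Cross-entropy: H(P,Q) = -Σ p(x) log q(x)

Alternatively: H(P,Q) = H(P) + D_KL(P||Q)
H(P) = 0.4515 dits
D_KL(P||Q) = 0.0894 dits

H(P,Q) = 0.4515 + 0.0894 = 0.5409 dits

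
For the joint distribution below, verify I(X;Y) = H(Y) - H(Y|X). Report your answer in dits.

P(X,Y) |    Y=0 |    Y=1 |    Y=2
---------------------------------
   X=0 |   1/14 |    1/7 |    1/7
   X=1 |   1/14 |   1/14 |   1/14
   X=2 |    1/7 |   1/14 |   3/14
I(X;Y) = 0.0145 dits

Mutual information has multiple equivalent forms:
- I(X;Y) = H(X) - H(X|Y)
- I(X;Y) = H(Y) - H(Y|X)
- I(X;Y) = H(X) + H(Y) - H(X,Y)

Computing all quantities:
H(X) = 0.4608, H(Y) = 0.4686, H(X,Y) = 0.9149
H(X|Y) = 0.4463, H(Y|X) = 0.4541

Verification:
H(X) - H(X|Y) = 0.4608 - 0.4463 = 0.0145
H(Y) - H(Y|X) = 0.4686 - 0.4541 = 0.0145
H(X) + H(Y) - H(X,Y) = 0.4608 + 0.4686 - 0.9149 = 0.0145

All forms give I(X;Y) = 0.0145 dits. ✓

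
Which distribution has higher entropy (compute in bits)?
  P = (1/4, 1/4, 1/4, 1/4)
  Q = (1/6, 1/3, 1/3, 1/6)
P

Computing entropies in bits:
H(P) = 2.0000
H(Q) = 1.9183

Distribution P has higher entropy.

Intuition: The distribution closer to uniform (more spread out) has higher entropy.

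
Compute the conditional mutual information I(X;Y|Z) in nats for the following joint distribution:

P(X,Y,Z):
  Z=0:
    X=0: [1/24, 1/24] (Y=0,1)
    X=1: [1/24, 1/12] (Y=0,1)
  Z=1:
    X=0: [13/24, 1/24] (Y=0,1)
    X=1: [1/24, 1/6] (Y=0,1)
0.2048 nats

Conditional mutual information: I(X;Y|Z) = H(X|Z) + H(Y|Z) - H(X,Y|Z)

H(Z) = 0.5117
H(X,Z) = 1.1082 → H(X|Z) = 0.5965
H(Y,Z) = 1.1082 → H(Y|Z) = 0.5965
H(X,Y,Z) = 1.4999 → H(X,Y|Z) = 0.9882

I(X;Y|Z) = 0.5965 + 0.5965 - 0.9882 = 0.2048 nats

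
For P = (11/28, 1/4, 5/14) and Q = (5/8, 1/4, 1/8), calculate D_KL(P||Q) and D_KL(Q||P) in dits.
D_KL(P||Q) = 0.0836, D_KL(Q||P) = 0.0690

KL divergence is not symmetric: D_KL(P||Q) ≠ D_KL(Q||P) in general.

D_KL(P||Q) = 0.0836 dits
D_KL(Q||P) = 0.0690 dits

No, they are not equal!

This asymmetry is why KL divergence is not a true distance metric.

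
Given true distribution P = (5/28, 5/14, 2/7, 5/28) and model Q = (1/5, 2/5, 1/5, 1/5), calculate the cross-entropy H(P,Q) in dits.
0.5915 dits

Cross-entropy: H(P,Q) = -Σ p(x) log q(x)

Alternatively: H(P,Q) = H(P) + D_KL(P||Q)
H(P) = 0.5824 dits
D_KL(P||Q) = 0.0091 dits

H(P,Q) = 0.5824 + 0.0091 = 0.5915 dits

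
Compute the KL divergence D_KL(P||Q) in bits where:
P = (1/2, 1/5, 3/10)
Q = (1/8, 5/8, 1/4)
0.7501 bits

KL divergence: D_KL(P||Q) = Σ p(x) log(p(x)/q(x))

Computing term by term:
  x=0: 1/2 × log_2[(1/2)/(1/8)] = 1/2 × 2.0000 = 1.0000
  x=1: 1/5 × log_2[(1/5)/(5/8)] = 1/5 × -1.6439 = -0.3288
  x=2: 3/10 × log_2[(3/10)/(1/4)] = 3/10 × 0.2630 = 0.0789

D_KL(P||Q) = 0.7501 bits

Note: KL divergence is always non-negative and equals 0 iff P = Q.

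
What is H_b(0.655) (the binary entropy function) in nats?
0.6443 nats

The binary entropy function is:
H(p) = -p log(p) - (1-p) log(1-p)

H(0.655) = -0.655 × log_e(0.655) - 0.345 × log_e(0.345)
H(0.655) = 0.6443 nats

Note: Binary entropy is maximized at p=0.5 (H=1 bit) and minimized at p=0 or p=1 (H=0).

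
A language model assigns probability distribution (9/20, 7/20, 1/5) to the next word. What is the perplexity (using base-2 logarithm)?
2.8538

Perplexity is 2^H (or exp(H) for natural log).

First, H = -Σ p log p = 1.5129 bits
Perplexity = 2^1.5129 = 2.8538

Interpretation: The model's uncertainty is equivalent to choosing uniformly among 2.9 options.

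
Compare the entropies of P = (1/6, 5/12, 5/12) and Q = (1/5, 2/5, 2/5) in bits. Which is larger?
Q

Computing entropies in bits:
H(P) = 1.4834
H(Q) = 1.5219

Distribution Q has higher entropy.

Intuition: The distribution closer to uniform (more spread out) has higher entropy.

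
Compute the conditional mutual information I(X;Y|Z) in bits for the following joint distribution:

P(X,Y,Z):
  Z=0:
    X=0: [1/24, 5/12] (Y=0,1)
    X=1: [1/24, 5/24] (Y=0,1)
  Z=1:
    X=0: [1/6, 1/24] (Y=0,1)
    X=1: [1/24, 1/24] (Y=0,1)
0.0242 bits

Conditional mutual information: I(X;Y|Z) = H(X|Z) + H(Y|Z) - H(X,Y|Z)

H(Z) = 0.8709
H(X,Z) = 1.7861 → H(X|Z) = 0.9152
H(Y,Z) = 1.4928 → H(Y|Z) = 0.6219
H(X,Y,Z) = 2.3838 → H(X,Y|Z) = 1.5129

I(X;Y|Z) = 0.9152 + 0.6219 - 1.5129 = 0.0242 bits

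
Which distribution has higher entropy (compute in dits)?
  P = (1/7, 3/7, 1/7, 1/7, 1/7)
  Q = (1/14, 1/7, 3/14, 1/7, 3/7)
P

Computing entropies in dits:
H(P) = 0.6406
H(Q) = 0.6244

Distribution P has higher entropy.

Intuition: The distribution closer to uniform (more spread out) has higher entropy.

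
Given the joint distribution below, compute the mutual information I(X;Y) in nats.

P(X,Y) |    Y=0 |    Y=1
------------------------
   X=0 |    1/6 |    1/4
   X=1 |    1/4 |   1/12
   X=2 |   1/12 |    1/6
0.0662 nats

Mutual information: I(X;Y) = H(X) + H(Y) - H(X,Y)

Marginals:
P(X) = (5/12, 1/3, 1/4), H(X) = 1.0776 nats
P(Y) = (1/2, 1/2), H(Y) = 0.6931 nats

Joint entropy: H(X,Y) = 1.7046 nats

I(X;Y) = 1.0776 + 0.6931 - 1.7046 = 0.0662 nats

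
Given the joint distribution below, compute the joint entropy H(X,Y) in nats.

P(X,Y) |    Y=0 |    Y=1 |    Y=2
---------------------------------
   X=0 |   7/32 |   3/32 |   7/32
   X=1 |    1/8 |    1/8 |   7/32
1.7392 nats

Joint entropy is H(X,Y) = -Σ_{x,y} p(x,y) log p(x,y).

Summing over all non-zero entries:
H(X,Y) = -[7/32·log_e(7/32) + 3/32·log_e(3/32) + 7/32·log_e(7/32) + 1/8·log_e(1/8) + 1/8·log_e(1/8) + 7/32·log_e(7/32)]
H(X,Y) = 1.7392 nats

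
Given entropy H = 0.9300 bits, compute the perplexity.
1.9053

Perplexity is 2^H (or exp(H) for natural log).

H = 0.9300 bits
Perplexity = 2^0.9300 = 1.9053

Interpretation: The model's uncertainty is equivalent to choosing uniformly among 1.9 options.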